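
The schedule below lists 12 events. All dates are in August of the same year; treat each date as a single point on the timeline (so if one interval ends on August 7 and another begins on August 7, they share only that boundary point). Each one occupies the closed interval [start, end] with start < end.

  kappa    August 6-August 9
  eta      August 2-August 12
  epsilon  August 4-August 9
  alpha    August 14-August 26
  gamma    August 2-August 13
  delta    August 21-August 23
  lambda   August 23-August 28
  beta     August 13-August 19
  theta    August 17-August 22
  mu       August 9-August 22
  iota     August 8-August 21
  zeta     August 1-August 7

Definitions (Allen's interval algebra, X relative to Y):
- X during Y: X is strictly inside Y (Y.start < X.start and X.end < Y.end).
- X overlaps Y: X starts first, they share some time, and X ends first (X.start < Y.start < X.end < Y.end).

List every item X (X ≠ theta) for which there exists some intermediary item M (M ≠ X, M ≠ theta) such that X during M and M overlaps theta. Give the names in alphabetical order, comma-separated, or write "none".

Target theta = [August 17, August 22].
Intermediaries M with M overlaps theta: beta, iota.
Via beta — items with X during beta: none.
Via iota — items with X during iota: beta.
Union: beta.

beta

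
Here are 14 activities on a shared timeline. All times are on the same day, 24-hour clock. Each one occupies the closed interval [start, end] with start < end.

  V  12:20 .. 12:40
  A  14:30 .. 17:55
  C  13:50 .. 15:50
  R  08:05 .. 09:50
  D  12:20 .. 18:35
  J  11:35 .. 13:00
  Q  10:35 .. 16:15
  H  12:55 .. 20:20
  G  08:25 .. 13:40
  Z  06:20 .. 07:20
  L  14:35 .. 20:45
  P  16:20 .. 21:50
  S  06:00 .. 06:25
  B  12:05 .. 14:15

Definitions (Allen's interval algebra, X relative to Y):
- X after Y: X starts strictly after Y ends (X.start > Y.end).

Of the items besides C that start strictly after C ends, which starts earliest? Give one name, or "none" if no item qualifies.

P

Target C = [13:50, 15:50].
A [14:30, 17:55] → overlapped-by → excluded.
B [12:05, 14:15] → overlaps → excluded.
D [12:20, 18:35] → contains → excluded.
G [08:25, 13:40] → before → excluded.
H [12:55, 20:20] → contains → excluded.
J [11:35, 13:00] → before → excluded.
L [14:35, 20:45] → overlapped-by → excluded.
P [16:20, 21:50] → after → candidate.
Q [10:35, 16:15] → contains → excluded.
R [08:05, 09:50] → before → excluded.
S [06:00, 06:25] → before → excluded.
V [12:20, 12:40] → before → excluded.
Z [06:20, 07:20] → before → excluded.
Among candidates, earliest start is 16:20 → P.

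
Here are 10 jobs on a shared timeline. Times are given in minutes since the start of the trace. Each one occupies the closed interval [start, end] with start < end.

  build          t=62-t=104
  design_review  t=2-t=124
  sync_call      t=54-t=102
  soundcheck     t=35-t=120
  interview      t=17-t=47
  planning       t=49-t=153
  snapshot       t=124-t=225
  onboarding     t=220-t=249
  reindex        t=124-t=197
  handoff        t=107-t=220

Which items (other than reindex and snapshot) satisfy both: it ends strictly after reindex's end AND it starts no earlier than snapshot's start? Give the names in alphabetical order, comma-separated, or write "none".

Conditions: its end is strictly after reindex's end (X.end > t=197) AND its start is no earlier than snapshot's start (X.start >= t=124).
build: end t=104 > t=197? ✗; start t=62 >= t=124? ✗ → no.
design_review: end t=124 > t=197? ✗; start t=2 >= t=124? ✗ → no.
handoff: end t=220 > t=197? ✓; start t=107 >= t=124? ✗ → no.
interview: end t=47 > t=197? ✗; start t=17 >= t=124? ✗ → no.
onboarding: end t=249 > t=197? ✓; start t=220 >= t=124? ✓ → yes.
planning: end t=153 > t=197? ✗; start t=49 >= t=124? ✗ → no.
soundcheck: end t=120 > t=197? ✗; start t=35 >= t=124? ✗ → no.
sync_call: end t=102 > t=197? ✗; start t=54 >= t=124? ✗ → no.
Result: onboarding.

onboarding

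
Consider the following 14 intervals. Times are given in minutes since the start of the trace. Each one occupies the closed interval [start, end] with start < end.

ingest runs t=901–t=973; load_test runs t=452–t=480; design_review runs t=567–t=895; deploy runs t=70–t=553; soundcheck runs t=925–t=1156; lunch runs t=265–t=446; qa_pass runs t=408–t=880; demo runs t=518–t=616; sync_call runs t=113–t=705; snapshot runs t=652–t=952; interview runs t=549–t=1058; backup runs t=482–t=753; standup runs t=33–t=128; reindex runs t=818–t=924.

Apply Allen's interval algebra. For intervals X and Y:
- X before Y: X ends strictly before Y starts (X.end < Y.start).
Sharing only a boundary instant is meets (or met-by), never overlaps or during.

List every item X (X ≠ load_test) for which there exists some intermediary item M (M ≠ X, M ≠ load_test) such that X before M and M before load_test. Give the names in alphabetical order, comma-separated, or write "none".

standup

Target load_test = [t=452, t=480].
Intermediaries M with M before load_test: lunch, standup.
Via lunch — items with X before lunch: standup.
Via standup — items with X before standup: none.
Union: standup.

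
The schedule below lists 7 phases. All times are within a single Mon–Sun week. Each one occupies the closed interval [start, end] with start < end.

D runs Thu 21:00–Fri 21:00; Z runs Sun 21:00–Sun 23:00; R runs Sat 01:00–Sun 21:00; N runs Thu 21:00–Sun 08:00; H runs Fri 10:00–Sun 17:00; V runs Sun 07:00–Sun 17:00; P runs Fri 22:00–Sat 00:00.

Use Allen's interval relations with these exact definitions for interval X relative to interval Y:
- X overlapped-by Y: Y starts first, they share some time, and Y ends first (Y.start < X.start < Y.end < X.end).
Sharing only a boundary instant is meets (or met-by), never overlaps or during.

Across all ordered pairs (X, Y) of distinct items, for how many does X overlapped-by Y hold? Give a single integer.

Checking all 42 ordered pairs for relation 'overlapped-by'; matching pairs in alphabetical order:
(H, D): H overlapped-by D ✓
(H, N): H overlapped-by N ✓
(R, H): R overlapped-by H ✓
(R, N): R overlapped-by N ✓
(V, N): V overlapped-by N ✓
Count: 5.

5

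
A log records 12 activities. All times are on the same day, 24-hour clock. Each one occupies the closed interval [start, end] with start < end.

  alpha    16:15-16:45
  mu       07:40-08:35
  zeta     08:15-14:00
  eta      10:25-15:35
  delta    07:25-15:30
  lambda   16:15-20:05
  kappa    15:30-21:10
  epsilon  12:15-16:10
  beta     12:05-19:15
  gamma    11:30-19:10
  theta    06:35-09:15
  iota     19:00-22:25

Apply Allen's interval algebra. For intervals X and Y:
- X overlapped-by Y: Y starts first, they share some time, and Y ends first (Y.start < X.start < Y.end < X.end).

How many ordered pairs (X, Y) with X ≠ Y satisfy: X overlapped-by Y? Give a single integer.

25

Checking all 132 ordered pairs for relation 'overlapped-by'; matching pairs in alphabetical order:
(beta, delta): beta overlapped-by delta ✓
(beta, eta): beta overlapped-by eta ✓
(beta, gamma): beta overlapped-by gamma ✓
(beta, zeta): beta overlapped-by zeta ✓
(delta, theta): delta overlapped-by theta ✓
(epsilon, delta): epsilon overlapped-by delta ✓
(epsilon, eta): epsilon overlapped-by eta ✓
(epsilon, zeta): epsilon overlapped-by zeta ✓
(eta, delta): eta overlapped-by delta ✓
(eta, zeta): eta overlapped-by zeta ✓
(gamma, delta): gamma overlapped-by delta ✓
(gamma, eta): gamma overlapped-by eta ✓
(gamma, zeta): gamma overlapped-by zeta ✓
(iota, beta): iota overlapped-by beta ✓
(iota, gamma): iota overlapped-by gamma ✓
(iota, kappa): iota overlapped-by kappa ✓
(iota, lambda): iota overlapped-by lambda ✓
(kappa, beta): kappa overlapped-by beta ✓
(kappa, epsilon): kappa overlapped-by epsilon ✓
(kappa, eta): kappa overlapped-by eta ✓
(kappa, gamma): kappa overlapped-by gamma ✓
(lambda, beta): lambda overlapped-by beta ✓
(lambda, gamma): lambda overlapped-by gamma ✓
(zeta, mu): zeta overlapped-by mu ✓
... plus 1 further pairs not listed.
Count: 25.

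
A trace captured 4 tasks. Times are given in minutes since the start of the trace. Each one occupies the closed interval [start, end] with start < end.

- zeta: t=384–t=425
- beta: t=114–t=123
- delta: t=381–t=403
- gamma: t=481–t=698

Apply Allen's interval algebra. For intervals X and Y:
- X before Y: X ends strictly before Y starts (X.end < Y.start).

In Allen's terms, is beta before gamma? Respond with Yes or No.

beta = [t=114, t=123], gamma = [t=481, t=698].
Actual relation of beta to gamma: before.
Asked whether 'before' holds → Yes.

Yes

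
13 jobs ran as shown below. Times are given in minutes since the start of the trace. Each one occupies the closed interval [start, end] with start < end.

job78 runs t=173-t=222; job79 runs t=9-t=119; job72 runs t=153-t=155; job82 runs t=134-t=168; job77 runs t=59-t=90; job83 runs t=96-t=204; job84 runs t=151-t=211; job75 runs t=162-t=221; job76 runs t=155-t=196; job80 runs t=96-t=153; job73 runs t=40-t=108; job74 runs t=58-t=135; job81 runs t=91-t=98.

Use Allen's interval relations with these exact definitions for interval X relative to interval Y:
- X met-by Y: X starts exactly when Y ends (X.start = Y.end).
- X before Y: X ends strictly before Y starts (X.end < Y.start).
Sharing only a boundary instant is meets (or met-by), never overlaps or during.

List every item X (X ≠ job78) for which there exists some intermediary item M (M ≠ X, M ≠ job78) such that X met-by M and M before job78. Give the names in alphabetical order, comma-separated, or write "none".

Target job78 = [t=173, t=222].
Intermediaries M with M before job78: job72, job73, job74, job77, job79, job80, job81, job82.
Via job72 — items with X met-by job72: job76.
Via job73 — items with X met-by job73: none.
Via job74 — items with X met-by job74: none.
Via job77 — items with X met-by job77: none.
Via job79 — items with X met-by job79: none.
Via job80 — items with X met-by job80: job72.
Via job81 — items with X met-by job81: none.
Via job82 — items with X met-by job82: none.
Union: job72, job76.

job72, job76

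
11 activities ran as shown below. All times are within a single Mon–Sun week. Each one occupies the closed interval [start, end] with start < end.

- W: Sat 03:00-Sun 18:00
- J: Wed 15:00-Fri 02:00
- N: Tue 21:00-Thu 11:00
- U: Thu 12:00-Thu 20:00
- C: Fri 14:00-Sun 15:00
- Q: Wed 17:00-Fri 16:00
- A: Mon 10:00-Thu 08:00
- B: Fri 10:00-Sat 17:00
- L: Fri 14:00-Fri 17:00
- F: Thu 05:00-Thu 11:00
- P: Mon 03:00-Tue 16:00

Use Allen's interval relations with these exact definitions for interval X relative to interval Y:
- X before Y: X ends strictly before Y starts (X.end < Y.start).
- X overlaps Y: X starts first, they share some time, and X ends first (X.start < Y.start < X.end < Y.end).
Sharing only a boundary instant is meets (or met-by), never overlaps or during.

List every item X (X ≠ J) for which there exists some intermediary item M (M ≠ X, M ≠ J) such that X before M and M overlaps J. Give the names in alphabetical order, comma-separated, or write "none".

Target J = [Wed 15:00, Fri 02:00].
Intermediaries M with M overlaps J: A, N.
Via A — items with X before A: none.
Via N — items with X before N: P.
Union: P.

P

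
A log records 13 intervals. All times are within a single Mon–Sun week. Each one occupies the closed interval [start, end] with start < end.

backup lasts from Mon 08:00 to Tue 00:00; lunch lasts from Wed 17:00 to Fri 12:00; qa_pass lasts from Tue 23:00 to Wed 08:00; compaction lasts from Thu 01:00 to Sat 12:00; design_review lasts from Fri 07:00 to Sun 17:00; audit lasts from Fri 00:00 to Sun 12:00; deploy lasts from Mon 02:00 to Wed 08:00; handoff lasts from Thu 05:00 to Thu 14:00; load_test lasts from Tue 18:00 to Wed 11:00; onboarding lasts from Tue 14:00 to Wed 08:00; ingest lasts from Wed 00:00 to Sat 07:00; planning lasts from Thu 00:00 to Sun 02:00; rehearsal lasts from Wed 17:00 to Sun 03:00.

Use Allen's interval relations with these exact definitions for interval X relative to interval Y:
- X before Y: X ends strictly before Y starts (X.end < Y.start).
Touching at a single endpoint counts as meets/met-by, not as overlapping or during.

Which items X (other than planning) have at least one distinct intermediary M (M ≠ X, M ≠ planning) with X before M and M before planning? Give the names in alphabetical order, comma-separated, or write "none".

Target planning = [Thu 00:00, Sun 02:00].
Intermediaries M with M before planning: backup, deploy, load_test, onboarding, qa_pass.
Via backup — items with X before backup: none.
Via deploy — items with X before deploy: none.
Via load_test — items with X before load_test: backup.
Via onboarding — items with X before onboarding: backup.
Via qa_pass — items with X before qa_pass: backup.
Union: backup.

backup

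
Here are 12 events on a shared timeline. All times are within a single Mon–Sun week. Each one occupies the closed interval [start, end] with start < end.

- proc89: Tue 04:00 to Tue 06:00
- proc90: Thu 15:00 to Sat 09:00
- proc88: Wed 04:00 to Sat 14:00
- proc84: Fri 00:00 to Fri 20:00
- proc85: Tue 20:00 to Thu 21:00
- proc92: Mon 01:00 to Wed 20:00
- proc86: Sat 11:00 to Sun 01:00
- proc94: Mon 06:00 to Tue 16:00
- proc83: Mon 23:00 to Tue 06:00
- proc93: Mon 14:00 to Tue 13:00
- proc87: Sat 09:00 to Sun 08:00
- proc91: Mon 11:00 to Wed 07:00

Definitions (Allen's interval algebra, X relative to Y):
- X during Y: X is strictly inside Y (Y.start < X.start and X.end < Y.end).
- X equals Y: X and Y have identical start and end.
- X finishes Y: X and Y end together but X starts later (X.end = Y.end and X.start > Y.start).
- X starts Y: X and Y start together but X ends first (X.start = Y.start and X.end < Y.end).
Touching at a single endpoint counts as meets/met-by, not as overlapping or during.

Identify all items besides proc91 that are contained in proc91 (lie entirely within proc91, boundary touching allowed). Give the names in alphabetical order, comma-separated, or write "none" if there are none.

Target proc91 = [Mon 11:00, Wed 07:00].
proc83 [Mon 23:00, Tue 06:00] → during → yes.
proc84 [Fri 00:00, Fri 20:00] → after → no.
proc85 [Tue 20:00, Thu 21:00] → overlapped-by → no.
proc86 [Sat 11:00, Sun 01:00] → after → no.
proc87 [Sat 09:00, Sun 08:00] → after → no.
proc88 [Wed 04:00, Sat 14:00] → overlapped-by → no.
proc89 [Tue 04:00, Tue 06:00] → during → yes.
proc90 [Thu 15:00, Sat 09:00] → after → no.
proc92 [Mon 01:00, Wed 20:00] → contains → no.
proc93 [Mon 14:00, Tue 13:00] → during → yes.
proc94 [Mon 06:00, Tue 16:00] → overlaps → no.
Result: proc83, proc89, proc93.

proc83, proc89, proc93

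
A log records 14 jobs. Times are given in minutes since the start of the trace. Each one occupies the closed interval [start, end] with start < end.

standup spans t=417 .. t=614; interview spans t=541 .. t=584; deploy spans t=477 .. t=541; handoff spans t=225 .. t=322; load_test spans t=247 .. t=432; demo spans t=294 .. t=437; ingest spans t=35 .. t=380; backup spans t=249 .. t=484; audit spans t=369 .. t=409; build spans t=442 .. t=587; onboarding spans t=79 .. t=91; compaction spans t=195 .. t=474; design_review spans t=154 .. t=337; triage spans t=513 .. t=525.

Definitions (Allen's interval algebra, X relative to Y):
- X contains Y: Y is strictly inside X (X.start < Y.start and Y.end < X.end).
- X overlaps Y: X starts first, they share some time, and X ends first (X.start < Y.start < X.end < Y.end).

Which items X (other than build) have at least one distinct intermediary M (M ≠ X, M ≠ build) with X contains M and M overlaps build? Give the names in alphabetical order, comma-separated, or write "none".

Target build = [t=442, t=587].
Intermediaries M with M overlaps build: backup, compaction.
Via backup — items with X contains backup: none.
Via compaction — items with X contains compaction: none.
Union: none.

none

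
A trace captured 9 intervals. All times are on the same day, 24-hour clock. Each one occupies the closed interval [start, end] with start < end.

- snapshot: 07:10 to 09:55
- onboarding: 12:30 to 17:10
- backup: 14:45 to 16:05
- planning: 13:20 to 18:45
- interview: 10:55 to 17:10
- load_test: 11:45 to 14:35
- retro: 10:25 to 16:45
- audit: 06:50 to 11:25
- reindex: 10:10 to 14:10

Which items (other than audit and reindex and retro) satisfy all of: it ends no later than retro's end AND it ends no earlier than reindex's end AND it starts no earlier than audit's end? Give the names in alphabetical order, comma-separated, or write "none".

backup, load_test

Conditions: its end is no later than retro's end (X.end <= 16:45) AND its end is no earlier than reindex's end (X.end >= 14:10) AND its start is no earlier than audit's end (X.start >= 11:25).
backup: end 16:05 <= 16:45? ✓; end 16:05 >= 14:10? ✓; start 14:45 >= 11:25? ✓ → yes.
interview: end 17:10 <= 16:45? ✗; end 17:10 >= 14:10? ✓; start 10:55 >= 11:25? ✗ → no.
load_test: end 14:35 <= 16:45? ✓; end 14:35 >= 14:10? ✓; start 11:45 >= 11:25? ✓ → yes.
onboarding: end 17:10 <= 16:45? ✗; end 17:10 >= 14:10? ✓; start 12:30 >= 11:25? ✓ → no.
planning: end 18:45 <= 16:45? ✗; end 18:45 >= 14:10? ✓; start 13:20 >= 11:25? ✓ → no.
snapshot: end 09:55 <= 16:45? ✓; end 09:55 >= 14:10? ✗; start 07:10 >= 11:25? ✗ → no.
Result: backup, load_test.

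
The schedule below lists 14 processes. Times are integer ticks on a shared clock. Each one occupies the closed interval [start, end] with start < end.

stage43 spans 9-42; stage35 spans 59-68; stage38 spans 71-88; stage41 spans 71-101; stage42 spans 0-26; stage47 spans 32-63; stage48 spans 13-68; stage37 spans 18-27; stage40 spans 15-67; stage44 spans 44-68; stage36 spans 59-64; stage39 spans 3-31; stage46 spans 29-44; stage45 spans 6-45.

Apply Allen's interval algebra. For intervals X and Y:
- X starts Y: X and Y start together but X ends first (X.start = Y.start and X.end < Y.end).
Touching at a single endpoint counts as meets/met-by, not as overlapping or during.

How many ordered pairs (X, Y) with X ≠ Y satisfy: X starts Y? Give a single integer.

Checking all 182 ordered pairs for relation 'starts'; matching pairs in alphabetical order:
(stage36, stage35): stage36 starts stage35 ✓
(stage38, stage41): stage38 starts stage41 ✓
Count: 2.

2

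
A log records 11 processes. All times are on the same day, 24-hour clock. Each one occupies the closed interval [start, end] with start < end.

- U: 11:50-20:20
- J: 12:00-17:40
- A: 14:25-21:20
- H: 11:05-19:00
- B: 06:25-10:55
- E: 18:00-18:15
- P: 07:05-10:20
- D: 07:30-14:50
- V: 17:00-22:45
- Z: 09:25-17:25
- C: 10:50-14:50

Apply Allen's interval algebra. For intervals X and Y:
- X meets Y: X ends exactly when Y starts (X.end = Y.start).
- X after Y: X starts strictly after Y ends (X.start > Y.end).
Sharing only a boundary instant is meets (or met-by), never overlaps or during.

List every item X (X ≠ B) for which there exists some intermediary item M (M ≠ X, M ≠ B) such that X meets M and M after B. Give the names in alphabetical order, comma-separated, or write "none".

none

Target B = [06:25, 10:55].
Intermediaries M with M after B: A, E, H, J, U, V.
Via A — items with X meets A: none.
Via E — items with X meets E: none.
Via H — items with X meets H: none.
Via J — items with X meets J: none.
Via U — items with X meets U: none.
Via V — items with X meets V: none.
Union: none.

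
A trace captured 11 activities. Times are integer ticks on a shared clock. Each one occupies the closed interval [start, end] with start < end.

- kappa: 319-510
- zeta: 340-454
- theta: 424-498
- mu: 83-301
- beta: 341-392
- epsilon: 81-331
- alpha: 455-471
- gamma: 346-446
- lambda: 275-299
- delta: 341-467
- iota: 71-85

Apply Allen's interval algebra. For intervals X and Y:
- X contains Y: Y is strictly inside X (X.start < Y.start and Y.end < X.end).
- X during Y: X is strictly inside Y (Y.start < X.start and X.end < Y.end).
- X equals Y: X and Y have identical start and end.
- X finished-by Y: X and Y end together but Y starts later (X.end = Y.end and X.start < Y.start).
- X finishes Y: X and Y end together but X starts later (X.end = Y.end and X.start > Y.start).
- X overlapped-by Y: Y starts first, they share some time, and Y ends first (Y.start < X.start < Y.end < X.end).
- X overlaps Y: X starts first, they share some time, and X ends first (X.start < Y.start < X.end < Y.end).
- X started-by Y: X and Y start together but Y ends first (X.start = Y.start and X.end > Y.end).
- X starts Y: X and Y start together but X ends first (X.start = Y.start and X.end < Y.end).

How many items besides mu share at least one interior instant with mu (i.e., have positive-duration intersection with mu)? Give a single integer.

Target mu = [83, 301].
alpha [455, 471] → after → no.
beta [341, 392] → after → no.
delta [341, 467] → after → no.
epsilon [81, 331] → contains → counts.
gamma [346, 446] → after → no.
iota [71, 85] → overlaps → counts.
kappa [319, 510] → after → no.
lambda [275, 299] → during → counts.
theta [424, 498] → after → no.
zeta [340, 454] → after → no.
Total: 3.

3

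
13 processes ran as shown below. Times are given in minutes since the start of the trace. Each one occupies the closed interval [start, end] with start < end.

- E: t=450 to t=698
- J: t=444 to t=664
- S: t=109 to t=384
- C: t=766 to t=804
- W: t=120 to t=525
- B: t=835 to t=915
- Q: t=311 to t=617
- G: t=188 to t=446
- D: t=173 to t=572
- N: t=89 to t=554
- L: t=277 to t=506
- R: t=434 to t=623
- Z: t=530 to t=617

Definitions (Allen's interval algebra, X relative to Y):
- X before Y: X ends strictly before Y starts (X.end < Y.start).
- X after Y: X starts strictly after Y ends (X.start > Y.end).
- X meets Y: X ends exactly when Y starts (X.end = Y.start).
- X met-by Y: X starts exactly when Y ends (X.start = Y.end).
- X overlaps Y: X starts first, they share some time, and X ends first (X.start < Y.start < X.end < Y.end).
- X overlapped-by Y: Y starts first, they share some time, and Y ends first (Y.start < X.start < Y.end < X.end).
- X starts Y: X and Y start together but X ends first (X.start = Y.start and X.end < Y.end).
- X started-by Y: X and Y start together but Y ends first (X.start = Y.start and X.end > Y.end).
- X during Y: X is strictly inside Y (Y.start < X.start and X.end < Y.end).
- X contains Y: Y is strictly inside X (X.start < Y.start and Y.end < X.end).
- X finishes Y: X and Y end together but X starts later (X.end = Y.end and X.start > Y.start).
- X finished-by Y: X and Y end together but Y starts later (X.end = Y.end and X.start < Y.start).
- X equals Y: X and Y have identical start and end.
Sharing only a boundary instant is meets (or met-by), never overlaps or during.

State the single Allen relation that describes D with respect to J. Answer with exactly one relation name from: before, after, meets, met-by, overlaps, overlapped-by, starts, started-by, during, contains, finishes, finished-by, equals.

overlaps

D = [t=173, t=572]; J = [t=444, t=664].
Compare endpoints: D.start < J.start, D.start < J.end, D.end > J.start, D.end < J.end.
That pattern is 'overlaps'.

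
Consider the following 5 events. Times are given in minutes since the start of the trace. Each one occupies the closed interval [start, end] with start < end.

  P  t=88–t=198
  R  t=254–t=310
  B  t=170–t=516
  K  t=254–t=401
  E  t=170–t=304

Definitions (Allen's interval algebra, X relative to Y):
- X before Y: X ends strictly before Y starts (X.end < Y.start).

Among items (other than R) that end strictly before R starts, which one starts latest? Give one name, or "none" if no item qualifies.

Target R = [t=254, t=310].
B [t=170, t=516] → contains → excluded.
E [t=170, t=304] → overlaps → excluded.
K [t=254, t=401] → started-by → excluded.
P [t=88, t=198] → before → candidate.
Among candidates, latest start is t=88 → P.

P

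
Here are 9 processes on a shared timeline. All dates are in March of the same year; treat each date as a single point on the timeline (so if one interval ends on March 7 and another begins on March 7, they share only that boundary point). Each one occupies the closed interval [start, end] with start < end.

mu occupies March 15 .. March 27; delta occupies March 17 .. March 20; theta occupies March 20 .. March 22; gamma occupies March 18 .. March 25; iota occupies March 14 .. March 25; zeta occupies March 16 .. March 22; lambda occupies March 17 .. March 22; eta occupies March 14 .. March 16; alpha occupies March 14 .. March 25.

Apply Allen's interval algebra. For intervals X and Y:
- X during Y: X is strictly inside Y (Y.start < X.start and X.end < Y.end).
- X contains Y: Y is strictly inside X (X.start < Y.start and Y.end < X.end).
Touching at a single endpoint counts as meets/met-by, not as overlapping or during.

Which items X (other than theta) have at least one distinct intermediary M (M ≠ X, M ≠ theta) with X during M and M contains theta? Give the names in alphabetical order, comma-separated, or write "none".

delta, gamma, lambda, zeta

Target theta = [March 20, March 22].
Intermediaries M with M contains theta: alpha, gamma, iota, mu.
Via alpha — items with X during alpha: delta, lambda, zeta.
Via gamma — items with X during gamma: none.
Via iota — items with X during iota: delta, lambda, zeta.
Via mu — items with X during mu: delta, gamma, lambda, zeta.
Union: delta, gamma, lambda, zeta.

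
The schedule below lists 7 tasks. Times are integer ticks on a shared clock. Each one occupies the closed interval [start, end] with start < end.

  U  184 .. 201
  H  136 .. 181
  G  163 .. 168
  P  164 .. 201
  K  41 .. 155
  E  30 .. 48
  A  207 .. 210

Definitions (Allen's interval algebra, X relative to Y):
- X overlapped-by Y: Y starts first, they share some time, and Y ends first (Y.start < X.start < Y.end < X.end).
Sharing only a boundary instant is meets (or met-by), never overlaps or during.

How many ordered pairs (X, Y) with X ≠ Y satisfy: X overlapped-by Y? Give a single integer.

4

Checking all 42 ordered pairs for relation 'overlapped-by'; matching pairs in alphabetical order:
(H, K): H overlapped-by K ✓
(K, E): K overlapped-by E ✓
(P, G): P overlapped-by G ✓
(P, H): P overlapped-by H ✓
Count: 4.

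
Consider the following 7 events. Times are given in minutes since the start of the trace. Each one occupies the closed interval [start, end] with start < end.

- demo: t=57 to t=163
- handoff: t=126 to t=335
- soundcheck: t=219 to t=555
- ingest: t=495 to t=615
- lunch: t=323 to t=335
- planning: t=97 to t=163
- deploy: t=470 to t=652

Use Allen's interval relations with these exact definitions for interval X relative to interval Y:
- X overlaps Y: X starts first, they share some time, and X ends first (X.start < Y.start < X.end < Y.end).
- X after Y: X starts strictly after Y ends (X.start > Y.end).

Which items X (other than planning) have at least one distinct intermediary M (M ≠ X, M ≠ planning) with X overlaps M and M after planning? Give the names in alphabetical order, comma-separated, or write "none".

Target planning = [t=97, t=163].
Intermediaries M with M after planning: deploy, ingest, lunch, soundcheck.
Via deploy — items with X overlaps deploy: soundcheck.
Via ingest — items with X overlaps ingest: soundcheck.
Via lunch — items with X overlaps lunch: none.
Via soundcheck — items with X overlaps soundcheck: handoff.
Union: handoff, soundcheck.

handoff, soundcheck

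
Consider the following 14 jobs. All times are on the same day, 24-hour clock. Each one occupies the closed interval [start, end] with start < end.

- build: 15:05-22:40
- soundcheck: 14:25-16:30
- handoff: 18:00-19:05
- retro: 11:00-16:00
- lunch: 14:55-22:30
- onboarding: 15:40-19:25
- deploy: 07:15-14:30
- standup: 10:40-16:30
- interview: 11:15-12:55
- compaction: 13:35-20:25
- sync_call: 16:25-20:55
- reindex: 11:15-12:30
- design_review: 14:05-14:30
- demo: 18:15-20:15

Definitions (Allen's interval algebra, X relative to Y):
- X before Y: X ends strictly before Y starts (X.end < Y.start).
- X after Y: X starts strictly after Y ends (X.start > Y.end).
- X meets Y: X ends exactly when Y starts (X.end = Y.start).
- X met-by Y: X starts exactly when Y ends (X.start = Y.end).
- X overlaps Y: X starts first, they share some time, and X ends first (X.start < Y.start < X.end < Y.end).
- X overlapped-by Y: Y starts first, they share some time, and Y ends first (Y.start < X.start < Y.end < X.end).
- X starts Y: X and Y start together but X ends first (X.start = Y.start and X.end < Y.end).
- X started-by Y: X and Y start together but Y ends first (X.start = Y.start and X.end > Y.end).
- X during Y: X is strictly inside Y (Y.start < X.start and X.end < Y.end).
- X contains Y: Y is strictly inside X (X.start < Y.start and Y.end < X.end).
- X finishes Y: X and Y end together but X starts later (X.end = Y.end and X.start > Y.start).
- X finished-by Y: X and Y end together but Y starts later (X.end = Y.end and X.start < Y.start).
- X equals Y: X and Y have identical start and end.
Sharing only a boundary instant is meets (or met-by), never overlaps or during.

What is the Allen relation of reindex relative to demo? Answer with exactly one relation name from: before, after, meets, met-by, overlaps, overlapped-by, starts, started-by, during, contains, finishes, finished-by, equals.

reindex = [11:15, 12:30]; demo = [18:15, 20:15].
Compare endpoints: reindex.start < demo.start, reindex.start < demo.end, reindex.end < demo.start, reindex.end < demo.end.
That pattern is 'before'.

before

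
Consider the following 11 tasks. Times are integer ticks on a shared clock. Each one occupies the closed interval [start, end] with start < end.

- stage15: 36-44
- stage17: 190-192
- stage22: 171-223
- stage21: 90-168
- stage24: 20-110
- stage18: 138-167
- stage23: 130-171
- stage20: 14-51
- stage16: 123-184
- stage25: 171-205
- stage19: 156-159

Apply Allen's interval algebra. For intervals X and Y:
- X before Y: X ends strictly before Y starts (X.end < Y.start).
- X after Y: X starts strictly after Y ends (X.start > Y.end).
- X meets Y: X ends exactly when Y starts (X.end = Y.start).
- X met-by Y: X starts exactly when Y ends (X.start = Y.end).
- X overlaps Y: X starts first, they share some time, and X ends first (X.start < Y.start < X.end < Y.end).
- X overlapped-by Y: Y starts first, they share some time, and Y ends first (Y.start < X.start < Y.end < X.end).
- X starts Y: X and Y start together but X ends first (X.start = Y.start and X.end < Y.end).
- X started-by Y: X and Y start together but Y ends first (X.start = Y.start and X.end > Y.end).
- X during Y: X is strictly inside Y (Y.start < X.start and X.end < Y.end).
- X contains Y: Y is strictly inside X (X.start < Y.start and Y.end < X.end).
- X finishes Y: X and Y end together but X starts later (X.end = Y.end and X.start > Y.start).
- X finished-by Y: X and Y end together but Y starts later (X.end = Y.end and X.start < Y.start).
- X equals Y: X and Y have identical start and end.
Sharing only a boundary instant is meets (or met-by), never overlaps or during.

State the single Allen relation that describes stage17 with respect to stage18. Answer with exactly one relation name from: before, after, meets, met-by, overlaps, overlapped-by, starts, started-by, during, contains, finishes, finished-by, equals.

stage17 = [190, 192]; stage18 = [138, 167].
Compare endpoints: stage17.start > stage18.start, stage17.start > stage18.end, stage17.end > stage18.start, stage17.end > stage18.end.
That pattern is 'after'.

after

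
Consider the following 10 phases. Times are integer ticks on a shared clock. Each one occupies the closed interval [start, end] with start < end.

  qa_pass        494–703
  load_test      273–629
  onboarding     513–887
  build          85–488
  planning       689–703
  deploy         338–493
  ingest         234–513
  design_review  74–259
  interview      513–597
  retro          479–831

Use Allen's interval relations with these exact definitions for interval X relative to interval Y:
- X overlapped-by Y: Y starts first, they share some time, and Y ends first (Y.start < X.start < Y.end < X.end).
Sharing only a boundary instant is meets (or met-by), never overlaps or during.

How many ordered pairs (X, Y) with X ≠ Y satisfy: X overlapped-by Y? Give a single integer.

15

Checking all 90 ordered pairs for relation 'overlapped-by'; matching pairs in alphabetical order:
(build, design_review): build overlapped-by design_review ✓
(deploy, build): deploy overlapped-by build ✓
(ingest, build): ingest overlapped-by build ✓
(ingest, design_review): ingest overlapped-by design_review ✓
(load_test, build): load_test overlapped-by build ✓
(load_test, ingest): load_test overlapped-by ingest ✓
(onboarding, load_test): onboarding overlapped-by load_test ✓
(onboarding, qa_pass): onboarding overlapped-by qa_pass ✓
(onboarding, retro): onboarding overlapped-by retro ✓
(qa_pass, ingest): qa_pass overlapped-by ingest ✓
(qa_pass, load_test): qa_pass overlapped-by load_test ✓
(retro, build): retro overlapped-by build ✓
(retro, deploy): retro overlapped-by deploy ✓
(retro, ingest): retro overlapped-by ingest ✓
(retro, load_test): retro overlapped-by load_test ✓
Count: 15.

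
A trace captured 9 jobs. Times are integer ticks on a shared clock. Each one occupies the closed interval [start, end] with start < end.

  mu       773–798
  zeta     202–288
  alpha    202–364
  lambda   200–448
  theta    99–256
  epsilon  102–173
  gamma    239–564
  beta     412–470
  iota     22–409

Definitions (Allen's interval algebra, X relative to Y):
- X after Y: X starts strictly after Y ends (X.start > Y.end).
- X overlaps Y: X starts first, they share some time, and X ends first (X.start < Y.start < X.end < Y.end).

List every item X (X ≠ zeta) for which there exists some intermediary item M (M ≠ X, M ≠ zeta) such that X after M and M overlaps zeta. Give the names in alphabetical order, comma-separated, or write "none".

beta, mu

Target zeta = [202, 288].
Intermediaries M with M overlaps zeta: theta.
Via theta — items with X after theta: beta, mu.
Union: beta, mu.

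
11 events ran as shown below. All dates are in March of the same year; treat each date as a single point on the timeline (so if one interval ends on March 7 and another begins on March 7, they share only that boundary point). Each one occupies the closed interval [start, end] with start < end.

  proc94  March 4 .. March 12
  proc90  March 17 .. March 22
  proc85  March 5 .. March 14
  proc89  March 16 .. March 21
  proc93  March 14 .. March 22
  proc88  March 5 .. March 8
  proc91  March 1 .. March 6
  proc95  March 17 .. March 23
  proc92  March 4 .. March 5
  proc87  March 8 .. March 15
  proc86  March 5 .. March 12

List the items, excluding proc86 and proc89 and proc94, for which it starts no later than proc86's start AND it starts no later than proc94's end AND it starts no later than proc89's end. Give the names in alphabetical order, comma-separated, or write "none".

proc85, proc88, proc91, proc92

Conditions: its start is no later than proc86's start (X.start <= March 5) AND its start is no later than proc94's end (X.start <= March 12) AND its start is no later than proc89's end (X.start <= March 21).
proc85: start March 5 <= March 5? ✓; start March 5 <= March 12? ✓; start March 5 <= March 21? ✓ → yes.
proc87: start March 8 <= March 5? ✗; start March 8 <= March 12? ✓; start March 8 <= March 21? ✓ → no.
proc88: start March 5 <= March 5? ✓; start March 5 <= March 12? ✓; start March 5 <= March 21? ✓ → yes.
proc90: start March 17 <= March 5? ✗; start March 17 <= March 12? ✗; start March 17 <= March 21? ✓ → no.
proc91: start March 1 <= March 5? ✓; start March 1 <= March 12? ✓; start March 1 <= March 21? ✓ → yes.
proc92: start March 4 <= March 5? ✓; start March 4 <= March 12? ✓; start March 4 <= March 21? ✓ → yes.
proc93: start March 14 <= March 5? ✗; start March 14 <= March 12? ✗; start March 14 <= March 21? ✓ → no.
proc95: start March 17 <= March 5? ✗; start March 17 <= March 12? ✗; start March 17 <= March 21? ✓ → no.
Result: proc85, proc88, proc91, proc92.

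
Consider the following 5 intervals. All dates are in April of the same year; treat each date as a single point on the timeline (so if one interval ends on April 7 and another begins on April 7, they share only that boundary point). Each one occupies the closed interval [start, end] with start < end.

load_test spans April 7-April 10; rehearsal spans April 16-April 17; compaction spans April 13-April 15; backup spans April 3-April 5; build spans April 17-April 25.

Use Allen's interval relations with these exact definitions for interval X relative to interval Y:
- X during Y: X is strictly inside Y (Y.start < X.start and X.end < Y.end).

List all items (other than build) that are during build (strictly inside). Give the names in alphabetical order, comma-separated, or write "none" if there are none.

Target build = [April 17, April 25].
backup [April 3, April 5] → before → no.
compaction [April 13, April 15] → before → no.
load_test [April 7, April 10] → before → no.
rehearsal [April 16, April 17] → meets → no.
Result: none.

none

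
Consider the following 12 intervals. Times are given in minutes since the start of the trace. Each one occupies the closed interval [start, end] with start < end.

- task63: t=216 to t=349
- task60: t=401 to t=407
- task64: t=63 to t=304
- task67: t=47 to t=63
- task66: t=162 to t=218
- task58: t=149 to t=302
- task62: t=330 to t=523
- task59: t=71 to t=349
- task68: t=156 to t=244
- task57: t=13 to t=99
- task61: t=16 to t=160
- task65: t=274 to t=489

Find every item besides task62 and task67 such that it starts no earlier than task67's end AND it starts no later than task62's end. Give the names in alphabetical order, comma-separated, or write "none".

task58, task59, task60, task63, task64, task65, task66, task68

Conditions: its start is no earlier than task67's end (X.start >= t=63) AND its start is no later than task62's end (X.start <= t=523).
task57: start t=13 >= t=63? ✗; start t=13 <= t=523? ✓ → no.
task58: start t=149 >= t=63? ✓; start t=149 <= t=523? ✓ → yes.
task59: start t=71 >= t=63? ✓; start t=71 <= t=523? ✓ → yes.
task60: start t=401 >= t=63? ✓; start t=401 <= t=523? ✓ → yes.
task61: start t=16 >= t=63? ✗; start t=16 <= t=523? ✓ → no.
task63: start t=216 >= t=63? ✓; start t=216 <= t=523? ✓ → yes.
task64: start t=63 >= t=63? ✓; start t=63 <= t=523? ✓ → yes.
task65: start t=274 >= t=63? ✓; start t=274 <= t=523? ✓ → yes.
task66: start t=162 >= t=63? ✓; start t=162 <= t=523? ✓ → yes.
task68: start t=156 >= t=63? ✓; start t=156 <= t=523? ✓ → yes.
Result: task58, task59, task60, task63, task64, task65, task66, task68.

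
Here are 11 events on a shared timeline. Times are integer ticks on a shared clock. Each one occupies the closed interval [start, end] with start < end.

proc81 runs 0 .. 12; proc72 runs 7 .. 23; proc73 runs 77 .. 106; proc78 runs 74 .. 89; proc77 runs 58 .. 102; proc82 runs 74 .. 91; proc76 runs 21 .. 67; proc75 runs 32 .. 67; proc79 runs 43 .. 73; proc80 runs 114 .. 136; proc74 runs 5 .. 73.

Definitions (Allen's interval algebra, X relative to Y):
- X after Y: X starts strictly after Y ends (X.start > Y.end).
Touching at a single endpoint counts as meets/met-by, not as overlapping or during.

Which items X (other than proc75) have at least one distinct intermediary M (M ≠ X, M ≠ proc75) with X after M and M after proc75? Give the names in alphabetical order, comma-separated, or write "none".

proc80

Target proc75 = [32, 67].
Intermediaries M with M after proc75: proc73, proc78, proc80, proc82.
Via proc73 — items with X after proc73: proc80.
Via proc78 — items with X after proc78: proc80.
Via proc80 — items with X after proc80: none.
Via proc82 — items with X after proc82: proc80.
Union: proc80.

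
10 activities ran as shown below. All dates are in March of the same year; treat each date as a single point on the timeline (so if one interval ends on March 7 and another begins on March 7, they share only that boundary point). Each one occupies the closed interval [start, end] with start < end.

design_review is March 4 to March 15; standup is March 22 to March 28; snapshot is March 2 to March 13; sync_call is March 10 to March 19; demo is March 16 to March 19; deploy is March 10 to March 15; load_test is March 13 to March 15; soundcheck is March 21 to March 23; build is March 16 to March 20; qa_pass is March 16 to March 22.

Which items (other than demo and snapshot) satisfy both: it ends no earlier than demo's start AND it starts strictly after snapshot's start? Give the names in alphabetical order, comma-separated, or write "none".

build, qa_pass, soundcheck, standup, sync_call

Conditions: its end is no earlier than demo's start (X.end >= March 16) AND its start is strictly after snapshot's start (X.start > March 2).
build: end March 20 >= March 16? ✓; start March 16 > March 2? ✓ → yes.
deploy: end March 15 >= March 16? ✗; start March 10 > March 2? ✓ → no.
design_review: end March 15 >= March 16? ✗; start March 4 > March 2? ✓ → no.
load_test: end March 15 >= March 16? ✗; start March 13 > March 2? ✓ → no.
qa_pass: end March 22 >= March 16? ✓; start March 16 > March 2? ✓ → yes.
soundcheck: end March 23 >= March 16? ✓; start March 21 > March 2? ✓ → yes.
standup: end March 28 >= March 16? ✓; start March 22 > March 2? ✓ → yes.
sync_call: end March 19 >= March 16? ✓; start March 10 > March 2? ✓ → yes.
Result: build, qa_pass, soundcheck, standup, sync_call.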